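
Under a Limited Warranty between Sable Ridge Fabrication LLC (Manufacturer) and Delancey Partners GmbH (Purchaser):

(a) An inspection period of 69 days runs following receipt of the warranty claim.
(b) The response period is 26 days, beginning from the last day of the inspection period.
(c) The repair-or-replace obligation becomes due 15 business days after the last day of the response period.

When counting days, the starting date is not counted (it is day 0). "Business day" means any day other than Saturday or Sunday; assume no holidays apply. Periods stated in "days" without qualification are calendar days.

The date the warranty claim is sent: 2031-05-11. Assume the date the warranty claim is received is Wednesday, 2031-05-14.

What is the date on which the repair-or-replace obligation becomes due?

Adding 69 calendar days to 2031-05-14 gives 2031-07-22, which is the last day of the inspection period.
The last day of the response period: 26 calendar days after 2031-07-22 is 2031-08-17.
The date on which the repair-or-replace obligation becomes due: 15 business days after Sunday, 2031-08-17, skipping weekends — Aug 18, Aug 19, Aug 20, Aug 21, …, Sep 3, Sep 4, Sep 5 — lands on Friday, 2031-09-05.

2031-09-05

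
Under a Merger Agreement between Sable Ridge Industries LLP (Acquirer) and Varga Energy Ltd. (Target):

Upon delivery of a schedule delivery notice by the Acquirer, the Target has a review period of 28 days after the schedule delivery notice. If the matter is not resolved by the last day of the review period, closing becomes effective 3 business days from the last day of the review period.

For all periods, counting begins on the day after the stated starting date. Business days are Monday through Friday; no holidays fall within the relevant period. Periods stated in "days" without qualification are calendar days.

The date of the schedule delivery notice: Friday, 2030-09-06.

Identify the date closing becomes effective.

The last day of the review period: 2030-09-06 + 28 days = 2030-10-04.
From Friday, 2030-10-04, 3 business days (Oct 7, Oct 8, Oct 9, skipping weekends) brings us to Wednesday, 2030-10-09, which is the date closing becomes effective.

2030-10-09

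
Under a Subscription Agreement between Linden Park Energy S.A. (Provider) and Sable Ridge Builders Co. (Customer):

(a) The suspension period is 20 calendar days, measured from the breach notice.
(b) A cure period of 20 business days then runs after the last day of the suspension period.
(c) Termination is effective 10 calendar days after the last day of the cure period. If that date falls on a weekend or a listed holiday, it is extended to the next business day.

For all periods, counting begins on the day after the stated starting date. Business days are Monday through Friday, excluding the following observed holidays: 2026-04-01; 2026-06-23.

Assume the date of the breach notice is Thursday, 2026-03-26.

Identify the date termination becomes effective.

The last day of the suspension period: 20 calendar days after 2026-03-26 is 2026-04-15.
The last day of the cure period: counting 20 business days from Wednesday, 2026-04-15 (Apr 16, Apr 17, Apr 20, Apr 21, …, May 11, May 12, May 13, skipping weekends) reaches Wednesday, 2026-05-13.
The date termination becomes effective: 2026-05-13 + 10 days = 2026-05-23. That falls on a Saturday, so it rolls to the next business day, Monday, 2026-05-25.

2026-05-25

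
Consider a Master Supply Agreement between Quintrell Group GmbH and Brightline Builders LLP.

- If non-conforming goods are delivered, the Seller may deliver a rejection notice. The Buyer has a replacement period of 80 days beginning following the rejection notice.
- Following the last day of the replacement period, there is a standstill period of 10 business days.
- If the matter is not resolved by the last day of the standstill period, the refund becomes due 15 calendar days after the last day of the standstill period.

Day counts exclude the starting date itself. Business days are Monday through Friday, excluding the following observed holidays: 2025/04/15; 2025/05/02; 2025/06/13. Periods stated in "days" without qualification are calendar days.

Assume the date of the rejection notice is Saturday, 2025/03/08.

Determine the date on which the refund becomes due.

2025/06/25

Adding 80 calendar days to 2025/03/08 gives 2025/05/27, which is the last day of the replacement period.
The last day of the standstill period: 10 business days after Tuesday, 2025/05/27, skipping weekends — May 28, May 29, May 30, Jun 2, Jun 3, Jun 4, Jun 5, Jun 6, Jun 9, Jun 10 — lands on Tuesday, 2025/06/10.
The date on which the refund becomes due: 2025/06/10 + 15 days = 2025/06/25.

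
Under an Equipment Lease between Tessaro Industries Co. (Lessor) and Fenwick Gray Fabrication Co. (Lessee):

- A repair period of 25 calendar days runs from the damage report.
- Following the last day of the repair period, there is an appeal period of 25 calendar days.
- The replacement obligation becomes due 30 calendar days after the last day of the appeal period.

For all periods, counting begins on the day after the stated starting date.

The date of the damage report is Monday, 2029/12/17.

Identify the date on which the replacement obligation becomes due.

Adding 25 calendar days to 2029/12/17 gives 2030/01/11, which is the last day of the repair period.
Adding 25 calendar days to 2030/01/11 gives 2030/02/05, which is the last day of the appeal period.
Adding 30 calendar days to 2030/02/05 gives 2030/03/07, which is the date on which the replacement obligation becomes due.

2030/03/07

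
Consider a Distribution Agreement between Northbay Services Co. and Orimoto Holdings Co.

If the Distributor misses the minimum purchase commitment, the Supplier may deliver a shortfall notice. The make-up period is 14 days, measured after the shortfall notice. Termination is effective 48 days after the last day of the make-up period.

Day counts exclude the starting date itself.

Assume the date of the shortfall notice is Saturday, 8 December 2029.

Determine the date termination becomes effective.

8 February 2030

Adding 14 calendar days to 8 December 2029 gives 22 December 2029, which is the last day of the make-up period.
Adding 48 calendar days to 22 December 2029 gives 8 February 2030, which is the date termination becomes effective.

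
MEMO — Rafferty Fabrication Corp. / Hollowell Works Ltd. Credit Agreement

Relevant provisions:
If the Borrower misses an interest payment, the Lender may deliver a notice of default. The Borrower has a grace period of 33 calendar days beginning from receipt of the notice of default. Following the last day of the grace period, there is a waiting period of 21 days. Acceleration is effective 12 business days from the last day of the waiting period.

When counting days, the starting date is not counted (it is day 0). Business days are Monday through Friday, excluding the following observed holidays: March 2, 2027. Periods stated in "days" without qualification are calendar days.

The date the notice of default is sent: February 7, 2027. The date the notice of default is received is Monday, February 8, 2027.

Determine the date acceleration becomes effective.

Adding 33 calendar days to February 8, 2027 gives March 13, 2027, which is the last day of the grace period.
Adding 21 calendar days to March 13, 2027 gives April 3, 2027, which is the last day of the waiting period.
The date acceleration becomes effective: 12 business days after Saturday, April 3, 2027, skipping weekends — Apr 5, Apr 6, Apr 7, Apr 8, …, Apr 16, Apr 19, Apr 20 — lands on Tuesday, April 20, 2027.

April 20, 2027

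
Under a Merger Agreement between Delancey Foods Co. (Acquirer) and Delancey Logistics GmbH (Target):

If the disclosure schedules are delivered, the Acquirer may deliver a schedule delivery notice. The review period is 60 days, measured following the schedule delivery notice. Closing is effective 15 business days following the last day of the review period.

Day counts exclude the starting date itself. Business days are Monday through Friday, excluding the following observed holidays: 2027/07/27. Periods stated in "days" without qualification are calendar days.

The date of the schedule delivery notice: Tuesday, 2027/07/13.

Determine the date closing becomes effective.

2027/10/01

The last day of the review period: 2027/07/13 + 60 days = 2027/09/11.
From Saturday, 2027/09/11, 15 business days (Sep 13, Sep 14, Sep 15, Sep 16, …, Sep 29, Sep 30, Oct 1, skipping weekends) brings us to Friday, 2027/10/01, which is the date closing becomes effective.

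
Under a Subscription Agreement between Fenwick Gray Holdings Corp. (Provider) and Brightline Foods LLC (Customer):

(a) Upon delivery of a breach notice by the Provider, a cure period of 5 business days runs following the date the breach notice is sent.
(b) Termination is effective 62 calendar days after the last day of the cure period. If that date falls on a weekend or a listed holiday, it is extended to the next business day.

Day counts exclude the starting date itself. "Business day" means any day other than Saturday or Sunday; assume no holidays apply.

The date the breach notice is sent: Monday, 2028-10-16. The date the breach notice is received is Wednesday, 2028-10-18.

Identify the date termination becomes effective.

The last day of the cure period: 5 business days after Monday, 2028-10-16, skipping weekends — Oct 17, Oct 18, Oct 19, Oct 20, Oct 23 — lands on Monday, 2028-10-23.
Adding 62 calendar days to 2028-10-23 gives 2028-12-24, which is the date termination becomes effective. That falls on a Sunday, so it rolls to the next business day, Monday, 2028-12-25.

2028-12-25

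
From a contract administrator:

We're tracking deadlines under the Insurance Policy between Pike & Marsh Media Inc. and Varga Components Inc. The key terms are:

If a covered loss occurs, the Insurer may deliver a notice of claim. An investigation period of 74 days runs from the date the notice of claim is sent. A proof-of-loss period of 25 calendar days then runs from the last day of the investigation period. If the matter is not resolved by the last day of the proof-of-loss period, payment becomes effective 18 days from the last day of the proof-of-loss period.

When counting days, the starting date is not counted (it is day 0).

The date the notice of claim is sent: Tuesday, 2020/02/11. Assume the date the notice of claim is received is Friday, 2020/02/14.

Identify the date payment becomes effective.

2020/06/07

Adding 74 calendar days to 2020/02/11 gives 2020/04/25, which is the last day of the investigation period.
Adding 25 calendar days to 2020/04/25 gives 2020/05/20, which is the last day of the proof-of-loss period.
The date payment becomes effective: 2020/05/20 + 18 days = 2020/06/07.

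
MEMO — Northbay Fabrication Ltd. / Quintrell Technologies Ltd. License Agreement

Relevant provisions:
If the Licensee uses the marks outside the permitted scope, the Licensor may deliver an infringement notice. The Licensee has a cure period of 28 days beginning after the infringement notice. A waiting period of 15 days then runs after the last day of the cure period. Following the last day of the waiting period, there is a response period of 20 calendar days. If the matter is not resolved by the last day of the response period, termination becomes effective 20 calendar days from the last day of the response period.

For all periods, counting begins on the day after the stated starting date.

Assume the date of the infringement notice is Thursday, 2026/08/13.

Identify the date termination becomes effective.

The last day of the cure period: 2026/08/13 + 28 days = 2026/09/10.
The last day of the waiting period: 15 calendar days after 2026/09/10 is 2026/09/25.
Adding 20 calendar days to 2026/09/25 gives 2026/10/15, which is the last day of the response period.
Adding 20 calendar days to 2026/10/15 gives 2026/11/04, which is the date termination becomes effective.

2026/11/04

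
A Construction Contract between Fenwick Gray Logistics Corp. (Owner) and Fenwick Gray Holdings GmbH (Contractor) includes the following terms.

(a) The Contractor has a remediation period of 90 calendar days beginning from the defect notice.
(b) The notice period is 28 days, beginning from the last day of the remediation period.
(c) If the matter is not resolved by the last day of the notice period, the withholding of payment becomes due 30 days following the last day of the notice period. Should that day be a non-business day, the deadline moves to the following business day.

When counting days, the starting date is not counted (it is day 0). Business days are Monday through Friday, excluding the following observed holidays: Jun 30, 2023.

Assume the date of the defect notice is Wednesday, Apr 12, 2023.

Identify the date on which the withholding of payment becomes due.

Sep 7, 2023

Adding 90 calendar days to Apr 12, 2023 gives Jul 11, 2023, which is the last day of the remediation period.
The last day of the notice period: Jul 11, 2023 + 28 days = Aug 8, 2023.
The date on which the withholding of payment becomes due: Aug 8, 2023 + 30 days = Sep 7, 2023. Sep 7, 2023 is a Thursday and is not a listed holiday, so no roll-forward applies.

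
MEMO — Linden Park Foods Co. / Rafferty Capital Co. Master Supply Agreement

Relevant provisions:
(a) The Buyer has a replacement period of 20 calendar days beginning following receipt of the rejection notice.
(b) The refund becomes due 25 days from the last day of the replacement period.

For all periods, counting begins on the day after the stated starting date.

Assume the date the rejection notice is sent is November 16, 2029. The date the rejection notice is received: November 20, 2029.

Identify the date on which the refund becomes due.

The last day of the replacement period: November 20, 2029 + 20 days = December 10, 2029.
The date on which the refund becomes due: 25 calendar days after December 10, 2029 is January 4, 2030.

January 4, 2030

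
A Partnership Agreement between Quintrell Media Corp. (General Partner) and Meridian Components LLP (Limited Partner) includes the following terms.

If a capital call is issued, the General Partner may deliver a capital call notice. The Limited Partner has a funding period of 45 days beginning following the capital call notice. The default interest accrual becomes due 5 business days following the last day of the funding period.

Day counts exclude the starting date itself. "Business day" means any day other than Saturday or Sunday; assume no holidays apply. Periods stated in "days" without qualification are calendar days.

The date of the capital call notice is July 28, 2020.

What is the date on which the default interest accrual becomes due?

Adding 45 calendar days to July 28, 2020 gives September 11, 2020, which is the last day of the funding period.
From Friday, September 11, 2020, 5 business days (Sep 14, Sep 15, Sep 16, Sep 17, Sep 18, skipping weekends) brings us to Friday, September 18, 2020, which is the date on which the default interest accrual becomes due.

September 18, 2020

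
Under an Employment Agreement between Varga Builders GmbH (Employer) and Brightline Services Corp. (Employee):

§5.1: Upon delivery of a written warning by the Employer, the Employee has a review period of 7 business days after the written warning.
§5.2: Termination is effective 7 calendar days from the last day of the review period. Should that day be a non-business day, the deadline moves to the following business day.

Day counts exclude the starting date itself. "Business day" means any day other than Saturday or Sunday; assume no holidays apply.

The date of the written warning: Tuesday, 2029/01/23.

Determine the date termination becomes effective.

2029/02/08

The last day of the review period: 7 business days after Tuesday, 2029/01/23, skipping weekends — Jan 24, Jan 25, Jan 26, Jan 29, Jan 30, Jan 31, Feb 1 — lands on Thursday, 2029/02/01.
The date termination becomes effective: 2029/02/01 + 7 days = 2029/02/08. 2029/02/08 is a Thursday, so no roll-forward applies.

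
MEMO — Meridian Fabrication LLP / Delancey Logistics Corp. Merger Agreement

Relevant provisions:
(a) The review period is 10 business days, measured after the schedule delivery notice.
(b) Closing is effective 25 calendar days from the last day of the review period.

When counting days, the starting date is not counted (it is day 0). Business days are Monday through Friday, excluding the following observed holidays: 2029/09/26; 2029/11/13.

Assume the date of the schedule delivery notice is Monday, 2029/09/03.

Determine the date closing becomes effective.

The last day of the review period: 10 business days after Monday, 2029/09/03, skipping weekends — Sep 4, Sep 5, Sep 6, Sep 7, Sep 10, Sep 11, Sep 12, Sep 13, Sep 14, Sep 17 — lands on Monday, 2029/09/17.
The date closing becomes effective: 2029/09/17 + 25 days = 2029/10/12.

2029/10/12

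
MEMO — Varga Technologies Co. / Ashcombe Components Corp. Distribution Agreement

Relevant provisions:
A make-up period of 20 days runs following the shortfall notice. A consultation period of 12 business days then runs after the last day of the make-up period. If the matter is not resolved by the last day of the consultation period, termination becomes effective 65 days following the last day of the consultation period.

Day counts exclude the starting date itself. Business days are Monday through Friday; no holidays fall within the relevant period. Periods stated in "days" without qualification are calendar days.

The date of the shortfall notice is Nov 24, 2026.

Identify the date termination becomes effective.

Mar 5, 2027

The last day of the make-up period: 20 calendar days after Nov 24, 2026 is Dec 14, 2026.
The last day of the consultation period: counting 12 business days from Monday, Dec 14, 2026 (Dec 15, Dec 16, Dec 17, Dec 18, …, Dec 28, Dec 29, Dec 30, skipping weekends) reaches Wednesday, Dec 30, 2026.
The date termination becomes effective: Dec 30, 2026 + 65 days = Mar 5, 2027.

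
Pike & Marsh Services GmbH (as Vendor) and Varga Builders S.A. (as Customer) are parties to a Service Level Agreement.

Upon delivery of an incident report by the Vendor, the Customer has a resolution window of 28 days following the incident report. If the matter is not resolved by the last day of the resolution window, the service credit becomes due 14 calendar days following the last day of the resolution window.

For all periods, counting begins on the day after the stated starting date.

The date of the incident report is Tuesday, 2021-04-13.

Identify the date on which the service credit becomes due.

2021-05-25

The last day of the resolution window: 28 calendar days after 2021-04-13 is 2021-05-11.
The date on which the service credit becomes due: 14 calendar days after 2021-05-11 is 2021-05-25.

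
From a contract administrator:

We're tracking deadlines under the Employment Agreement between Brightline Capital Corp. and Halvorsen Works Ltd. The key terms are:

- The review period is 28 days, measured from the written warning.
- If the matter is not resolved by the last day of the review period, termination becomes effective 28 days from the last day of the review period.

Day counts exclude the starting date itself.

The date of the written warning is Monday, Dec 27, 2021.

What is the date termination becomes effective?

The last day of the review period: Dec 27, 2021 + 28 days = Jan 24, 2022.
The date termination becomes effective: Jan 24, 2022 + 28 days = Feb 21, 2022.

Feb 21, 2022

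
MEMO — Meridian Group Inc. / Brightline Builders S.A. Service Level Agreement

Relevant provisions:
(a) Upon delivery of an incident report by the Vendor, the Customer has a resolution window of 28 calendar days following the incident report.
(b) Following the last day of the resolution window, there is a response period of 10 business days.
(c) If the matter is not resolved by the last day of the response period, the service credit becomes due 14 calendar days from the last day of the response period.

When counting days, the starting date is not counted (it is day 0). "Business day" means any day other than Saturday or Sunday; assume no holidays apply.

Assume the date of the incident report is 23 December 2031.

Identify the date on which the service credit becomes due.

The last day of the resolution window: 23 December 2031 + 28 days = 20 January 2032.
From Tuesday, 20 January 2032, 10 business days (Jan 21, Jan 22, Jan 23, Jan 26, Jan 27, Jan 28, Jan 29, Jan 30, Feb 2, Feb 3, skipping weekends) brings us to Tuesday, 3 February 2032, which is the last day of the response period.
The date on which the service credit becomes due: 3 February 2032 + 14 days = 17 February 2032.

17 February 2032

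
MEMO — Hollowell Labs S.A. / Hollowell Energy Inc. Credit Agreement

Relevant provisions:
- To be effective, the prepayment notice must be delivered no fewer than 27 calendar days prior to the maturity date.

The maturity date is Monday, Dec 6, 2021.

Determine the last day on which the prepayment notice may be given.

Nov 9, 2021

Counting back 27 calendar days from Dec 6, 2021 gives Nov 9, 2021.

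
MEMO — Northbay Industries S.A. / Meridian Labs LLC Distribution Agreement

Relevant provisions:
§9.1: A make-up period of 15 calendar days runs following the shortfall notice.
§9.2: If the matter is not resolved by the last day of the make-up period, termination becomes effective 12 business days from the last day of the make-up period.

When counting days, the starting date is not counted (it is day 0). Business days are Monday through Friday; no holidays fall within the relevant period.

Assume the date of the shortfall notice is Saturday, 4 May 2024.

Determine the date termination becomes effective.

The last day of the make-up period: 15 calendar days after 4 May 2024 is 19 May 2024.
The date termination becomes effective: 12 business days after Sunday, 19 May 2024, skipping weekends — May 20, May 21, May 22, May 23, …, May 31, Jun 3, Jun 4 — lands on Tuesday, 4 June 2024.

4 June 2024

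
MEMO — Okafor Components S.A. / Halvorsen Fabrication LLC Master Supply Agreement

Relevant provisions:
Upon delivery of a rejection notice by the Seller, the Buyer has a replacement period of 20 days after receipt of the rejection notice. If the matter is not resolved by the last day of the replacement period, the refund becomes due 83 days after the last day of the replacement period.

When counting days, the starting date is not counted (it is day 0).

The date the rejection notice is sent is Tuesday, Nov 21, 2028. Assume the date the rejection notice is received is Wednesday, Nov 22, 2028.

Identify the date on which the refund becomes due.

Mar 5, 2029

The last day of the replacement period: Nov 22, 2028 + 20 days = Dec 12, 2028.
The date on which the refund becomes due: 83 calendar days after Dec 12, 2028 is Mar 5, 2029.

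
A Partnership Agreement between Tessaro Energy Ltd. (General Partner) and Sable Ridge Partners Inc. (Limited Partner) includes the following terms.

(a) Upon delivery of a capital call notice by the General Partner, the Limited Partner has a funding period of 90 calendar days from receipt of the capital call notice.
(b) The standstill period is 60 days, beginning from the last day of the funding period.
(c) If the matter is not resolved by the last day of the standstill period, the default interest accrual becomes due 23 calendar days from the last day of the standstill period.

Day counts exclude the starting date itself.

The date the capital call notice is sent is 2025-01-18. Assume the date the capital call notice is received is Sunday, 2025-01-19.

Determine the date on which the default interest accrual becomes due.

2025-07-11

The last day of the funding period: 90 calendar days after 2025-01-19 is 2025-04-19.
The last day of the standstill period: 60 calendar days after 2025-04-19 is 2025-06-18.
The date on which the default interest accrual becomes due: 23 calendar days after 2025-06-18 is 2025-07-11.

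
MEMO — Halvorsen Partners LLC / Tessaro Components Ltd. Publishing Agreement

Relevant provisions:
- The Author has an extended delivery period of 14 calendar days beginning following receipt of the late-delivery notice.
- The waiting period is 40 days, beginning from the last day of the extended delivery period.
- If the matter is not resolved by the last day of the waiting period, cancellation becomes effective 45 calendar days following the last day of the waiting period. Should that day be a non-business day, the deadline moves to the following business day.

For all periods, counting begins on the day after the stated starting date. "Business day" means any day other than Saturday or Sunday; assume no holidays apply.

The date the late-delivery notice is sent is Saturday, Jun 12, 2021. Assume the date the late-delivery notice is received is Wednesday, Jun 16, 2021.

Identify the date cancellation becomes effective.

Sep 23, 2021

The last day of the extended delivery period: Jun 16, 2021 + 14 days = Jun 30, 2021.
The last day of the waiting period: 40 calendar days after Jun 30, 2021 is Aug 9, 2021.
The date cancellation becomes effective: 45 calendar days after Aug 9, 2021 is Sep 23, 2021. Sep 23, 2021 is a Thursday, so no roll-forward applies.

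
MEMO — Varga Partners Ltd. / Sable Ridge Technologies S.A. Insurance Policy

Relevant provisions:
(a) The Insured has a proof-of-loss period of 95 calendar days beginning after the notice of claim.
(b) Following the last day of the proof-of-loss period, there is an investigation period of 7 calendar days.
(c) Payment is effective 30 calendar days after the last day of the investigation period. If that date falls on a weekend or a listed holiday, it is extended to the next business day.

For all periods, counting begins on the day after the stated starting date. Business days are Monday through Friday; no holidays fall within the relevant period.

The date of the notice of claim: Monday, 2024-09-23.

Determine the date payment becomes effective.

Adding 95 calendar days to 2024-09-23 gives 2024-12-27, which is the last day of the proof-of-loss period.
The last day of the investigation period: 7 calendar days after 2024-12-27 is 2025-01-03.
Adding 30 calendar days to 2025-01-03 gives 2025-02-02, which is the date payment becomes effective. That falls on a Sunday, so it rolls to the next business day, Monday, 2025-02-03.

2025-02-03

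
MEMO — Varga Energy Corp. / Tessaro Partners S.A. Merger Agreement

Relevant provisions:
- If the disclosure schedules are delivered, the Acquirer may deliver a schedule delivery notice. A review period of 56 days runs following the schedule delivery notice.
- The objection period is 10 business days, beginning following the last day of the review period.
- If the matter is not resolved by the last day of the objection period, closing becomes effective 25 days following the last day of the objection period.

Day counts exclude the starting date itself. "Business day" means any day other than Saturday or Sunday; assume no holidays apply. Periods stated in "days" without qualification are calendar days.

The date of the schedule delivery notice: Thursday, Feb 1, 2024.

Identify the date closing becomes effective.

The last day of the review period: 56 calendar days after Feb 1, 2024 is Mar 28, 2024.
The last day of the objection period: 10 business days after Thursday, Mar 28, 2024, skipping weekends — Mar 29, Apr 1, Apr 2, Apr 3, Apr 4, Apr 5, Apr 8, Apr 9, Apr 10, Apr 11 — lands on Thursday, Apr 11, 2024.
The date closing becomes effective: 25 calendar days after Apr 11, 2024 is May 6, 2024.

May 6, 2024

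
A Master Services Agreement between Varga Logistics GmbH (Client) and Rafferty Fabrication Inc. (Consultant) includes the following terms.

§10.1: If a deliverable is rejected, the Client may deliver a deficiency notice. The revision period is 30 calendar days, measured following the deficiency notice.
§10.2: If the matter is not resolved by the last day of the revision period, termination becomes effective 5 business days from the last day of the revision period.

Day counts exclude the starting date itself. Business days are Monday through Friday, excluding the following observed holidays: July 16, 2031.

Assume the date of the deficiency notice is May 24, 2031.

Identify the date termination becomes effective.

June 30, 2031

The last day of the revision period: 30 calendar days after May 24, 2031 is June 23, 2031.
The date termination becomes effective: counting 5 business days from Monday, June 23, 2031 (Jun 24, Jun 25, Jun 26, Jun 27, Jun 30, skipping weekends) reaches Monday, June 30, 2031.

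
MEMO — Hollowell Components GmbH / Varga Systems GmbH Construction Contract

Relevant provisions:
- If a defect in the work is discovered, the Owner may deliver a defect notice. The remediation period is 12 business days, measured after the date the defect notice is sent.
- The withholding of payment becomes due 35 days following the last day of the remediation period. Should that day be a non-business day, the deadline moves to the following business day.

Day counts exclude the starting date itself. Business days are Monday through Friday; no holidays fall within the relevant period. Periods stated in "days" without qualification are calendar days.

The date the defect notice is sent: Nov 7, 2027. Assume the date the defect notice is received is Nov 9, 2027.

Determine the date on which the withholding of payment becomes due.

Dec 28, 2027

From Sunday, Nov 7, 2027, 12 business days (Nov 8, Nov 9, Nov 10, Nov 11, …, Nov 19, Nov 22, Nov 23, skipping weekends) brings us to Tuesday, Nov 23, 2027, which is the last day of the remediation period.
The date on which the withholding of payment becomes due: 35 calendar days after Nov 23, 2027 is Dec 28, 2027. Dec 28, 2027 is a Tuesday, so no roll-forward applies.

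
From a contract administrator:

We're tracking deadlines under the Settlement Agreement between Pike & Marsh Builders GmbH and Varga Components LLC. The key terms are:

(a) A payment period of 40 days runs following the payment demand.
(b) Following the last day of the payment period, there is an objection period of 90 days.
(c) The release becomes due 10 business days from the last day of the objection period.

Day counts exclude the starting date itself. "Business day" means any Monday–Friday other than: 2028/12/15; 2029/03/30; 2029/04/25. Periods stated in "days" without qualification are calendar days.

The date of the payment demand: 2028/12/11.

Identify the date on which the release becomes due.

The last day of the payment period: 2028/12/11 + 40 days = 2029/01/20.
The last day of the objection period: 2029/01/20 + 90 days = 2029/04/20.
The date on which the release becomes due: counting 10 business days from Friday, 2029/04/20 (Apr 23, Apr 24, Apr 26, Apr 27, Apr 30, May 1, May 2, May 3, May 4, May 7, skipping weekends and the listed holiday on Apr 25) reaches Monday, 2029/05/07.

2029/05/07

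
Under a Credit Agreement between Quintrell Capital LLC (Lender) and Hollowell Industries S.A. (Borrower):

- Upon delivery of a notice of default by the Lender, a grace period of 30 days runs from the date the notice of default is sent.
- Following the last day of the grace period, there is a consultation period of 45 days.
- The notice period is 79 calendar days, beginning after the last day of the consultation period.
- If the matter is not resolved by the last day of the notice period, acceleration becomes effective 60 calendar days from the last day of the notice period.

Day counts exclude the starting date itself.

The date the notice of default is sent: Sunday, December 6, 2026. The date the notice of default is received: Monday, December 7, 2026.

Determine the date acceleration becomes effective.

July 8, 2027

The last day of the grace period: December 6, 2026 + 30 days = January 5, 2027.
The last day of the consultation period: January 5, 2027 + 45 days = February 19, 2027.
The last day of the notice period: February 19, 2027 + 79 days = May 9, 2027.
Adding 60 calendar days to May 9, 2027 gives July 8, 2027, which is the date acceleration becomes effective.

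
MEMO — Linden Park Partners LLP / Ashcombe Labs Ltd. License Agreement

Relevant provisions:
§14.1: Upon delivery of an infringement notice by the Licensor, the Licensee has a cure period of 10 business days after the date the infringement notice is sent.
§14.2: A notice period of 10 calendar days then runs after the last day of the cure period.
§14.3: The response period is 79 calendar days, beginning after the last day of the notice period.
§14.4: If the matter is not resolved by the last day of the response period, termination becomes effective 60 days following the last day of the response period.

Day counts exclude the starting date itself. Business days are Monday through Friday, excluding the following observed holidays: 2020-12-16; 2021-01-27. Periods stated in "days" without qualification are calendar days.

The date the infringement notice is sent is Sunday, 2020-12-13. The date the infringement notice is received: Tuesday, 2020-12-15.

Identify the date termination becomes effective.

2021-05-26

The last day of the cure period: counting 10 business days from Sunday, 2020-12-13 (Dec 14, Dec 15, Dec 17, Dec 18, Dec 21, Dec 22, Dec 23, Dec 24, Dec 25, Dec 28, skipping weekends and the listed holiday on Dec 16) reaches Monday, 2020-12-28.
The last day of the notice period: 10 calendar days after 2020-12-28 is 2021-01-07.
The last day of the response period: 2021-01-07 + 79 days = 2021-03-27.
Adding 60 calendar days to 2021-03-27 gives 2021-05-26, which is the date termination becomes effective.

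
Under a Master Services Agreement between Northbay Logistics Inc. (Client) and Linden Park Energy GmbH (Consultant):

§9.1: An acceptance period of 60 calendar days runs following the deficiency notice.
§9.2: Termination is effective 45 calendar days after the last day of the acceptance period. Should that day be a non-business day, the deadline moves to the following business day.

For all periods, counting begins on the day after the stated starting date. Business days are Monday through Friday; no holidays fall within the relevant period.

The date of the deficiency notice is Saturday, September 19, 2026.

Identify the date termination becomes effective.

The last day of the acceptance period: September 19, 2026 + 60 days = November 18, 2026.
Adding 45 calendar days to November 18, 2026 gives January 2, 2027, which is the date termination becomes effective. That falls on a Saturday, so it rolls to the next business day, Monday, January 4, 2027.

January 4, 2027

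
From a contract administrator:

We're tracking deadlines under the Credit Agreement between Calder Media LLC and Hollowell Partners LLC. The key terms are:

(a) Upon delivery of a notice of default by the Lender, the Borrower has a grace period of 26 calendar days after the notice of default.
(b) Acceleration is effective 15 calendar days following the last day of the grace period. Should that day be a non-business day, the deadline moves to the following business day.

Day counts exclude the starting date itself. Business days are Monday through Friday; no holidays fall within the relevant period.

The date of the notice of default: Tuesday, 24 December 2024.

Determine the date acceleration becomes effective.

3 February 2025

The last day of the grace period: 24 December 2024 + 26 days = 19 January 2025.
Adding 15 calendar days to 19 January 2025 gives 3 February 2025, which is the date acceleration becomes effective. 3 February 2025 is a Monday, so no roll-forward applies.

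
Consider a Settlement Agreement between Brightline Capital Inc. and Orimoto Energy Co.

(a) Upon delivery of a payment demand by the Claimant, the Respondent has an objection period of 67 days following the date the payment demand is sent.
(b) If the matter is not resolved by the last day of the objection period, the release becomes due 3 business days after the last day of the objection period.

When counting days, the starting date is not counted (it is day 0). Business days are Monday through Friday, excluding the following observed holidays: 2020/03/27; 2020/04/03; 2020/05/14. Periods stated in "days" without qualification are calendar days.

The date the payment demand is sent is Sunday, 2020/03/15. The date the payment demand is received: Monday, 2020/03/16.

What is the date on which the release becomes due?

Adding 67 calendar days to 2020/03/15 gives 2020/05/21, which is the last day of the objection period.
The date on which the release becomes due: counting 3 business days from Thursday, 2020/05/21 (May 22, May 25, May 26, skipping weekends) reaches Tuesday, 2020/05/26.

2020/05/26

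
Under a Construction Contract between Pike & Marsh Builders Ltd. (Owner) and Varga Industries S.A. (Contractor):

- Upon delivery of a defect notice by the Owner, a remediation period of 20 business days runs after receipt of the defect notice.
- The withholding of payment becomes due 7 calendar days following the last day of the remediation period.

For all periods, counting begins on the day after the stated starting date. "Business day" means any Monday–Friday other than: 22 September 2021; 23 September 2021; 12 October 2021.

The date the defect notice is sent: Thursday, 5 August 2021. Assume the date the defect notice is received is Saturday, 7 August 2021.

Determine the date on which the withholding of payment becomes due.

10 September 2021

The last day of the remediation period: counting 20 business days from Saturday, 7 August 2021 (Aug 9, Aug 10, Aug 11, Aug 12, …, Sep 1, Sep 2, Sep 3, skipping weekends) reaches Friday, 3 September 2021.
Adding 7 calendar days to 3 September 2021 gives 10 September 2021, which is the date on which the withholding of payment becomes due.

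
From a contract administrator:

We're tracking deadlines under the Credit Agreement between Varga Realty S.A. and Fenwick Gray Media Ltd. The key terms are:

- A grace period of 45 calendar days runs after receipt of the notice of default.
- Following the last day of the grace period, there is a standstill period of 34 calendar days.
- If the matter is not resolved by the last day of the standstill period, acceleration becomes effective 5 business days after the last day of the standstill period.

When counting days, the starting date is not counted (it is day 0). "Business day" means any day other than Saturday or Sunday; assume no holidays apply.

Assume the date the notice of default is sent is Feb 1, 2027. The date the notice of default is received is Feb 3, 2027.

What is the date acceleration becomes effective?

The last day of the grace period: Feb 3, 2027 + 45 days = Mar 20, 2027.
Adding 34 calendar days to Mar 20, 2027 gives Apr 23, 2027, which is the last day of the standstill period.
The date acceleration becomes effective: 5 business days after Friday, Apr 23, 2027, skipping weekends — Apr 26, Apr 27, Apr 28, Apr 29, Apr 30 — lands on Friday, Apr 30, 2027.

Apr 30, 2027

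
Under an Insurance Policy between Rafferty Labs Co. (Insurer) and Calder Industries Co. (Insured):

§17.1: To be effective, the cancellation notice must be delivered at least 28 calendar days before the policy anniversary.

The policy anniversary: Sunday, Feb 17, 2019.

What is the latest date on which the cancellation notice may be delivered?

Counting back 28 calendar days from Feb 17, 2019 gives Jan 20, 2019.

Jan 20, 2019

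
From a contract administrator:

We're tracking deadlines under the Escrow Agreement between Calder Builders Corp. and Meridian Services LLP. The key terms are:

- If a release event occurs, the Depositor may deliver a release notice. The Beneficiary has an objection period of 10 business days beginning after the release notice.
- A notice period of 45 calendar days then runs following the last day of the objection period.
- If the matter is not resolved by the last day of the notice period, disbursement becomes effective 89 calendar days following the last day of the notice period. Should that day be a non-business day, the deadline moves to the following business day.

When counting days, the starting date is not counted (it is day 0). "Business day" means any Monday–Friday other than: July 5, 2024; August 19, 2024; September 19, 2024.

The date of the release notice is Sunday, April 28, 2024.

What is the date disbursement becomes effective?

September 23, 2024

The last day of the objection period: 10 business days after Sunday, April 28, 2024, skipping weekends — Apr 29, Apr 30, May 1, May 2, May 3, May 6, May 7, May 8, May 9, May 10 — lands on Friday, May 10, 2024.
The last day of the notice period: May 10, 2024 + 45 days = June 24, 2024.
Adding 89 calendar days to June 24, 2024 gives September 21, 2024, which is the date disbursement becomes effective. That falls on a Saturday, so it rolls to the next business day, Monday, September 23, 2024.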